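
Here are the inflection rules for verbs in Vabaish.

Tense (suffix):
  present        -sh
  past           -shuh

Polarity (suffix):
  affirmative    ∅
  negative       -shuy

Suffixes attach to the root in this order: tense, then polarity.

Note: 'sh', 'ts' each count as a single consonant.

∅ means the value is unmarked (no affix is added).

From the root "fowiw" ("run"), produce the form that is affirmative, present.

fowiwsh

Attach tense present -sh → fowiwsh.
polarity = affirmative: zero marking, form stays fowiwsh.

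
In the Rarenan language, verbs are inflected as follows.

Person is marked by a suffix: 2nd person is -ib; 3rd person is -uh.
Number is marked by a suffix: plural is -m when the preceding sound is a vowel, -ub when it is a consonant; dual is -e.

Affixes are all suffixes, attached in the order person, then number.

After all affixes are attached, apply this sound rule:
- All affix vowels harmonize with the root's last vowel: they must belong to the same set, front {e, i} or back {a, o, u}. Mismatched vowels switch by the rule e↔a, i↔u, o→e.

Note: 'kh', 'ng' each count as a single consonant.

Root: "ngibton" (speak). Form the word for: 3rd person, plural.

Attach person 3rd person -uh → ngibtonuh.
Attach number plural -ub (after consonant 'h') → ngibtonuhub.
Vowel harmony: no change.

ngibtonuhub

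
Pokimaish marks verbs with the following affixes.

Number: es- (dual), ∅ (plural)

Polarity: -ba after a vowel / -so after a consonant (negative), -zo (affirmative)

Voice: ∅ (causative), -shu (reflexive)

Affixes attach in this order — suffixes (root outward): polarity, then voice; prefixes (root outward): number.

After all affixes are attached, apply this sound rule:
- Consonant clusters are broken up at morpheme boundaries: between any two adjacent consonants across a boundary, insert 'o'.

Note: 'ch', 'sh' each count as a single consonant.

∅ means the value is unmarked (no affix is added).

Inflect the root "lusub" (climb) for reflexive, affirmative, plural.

lusubozoshu

number = plural: zero marking, form stays lusub.
Attach polarity affirmative -zo → lusubzo.
Attach voice reflexive -shu → lusubzoshu.
Apply epenthesis: lusubzoshu → lusubozoshu.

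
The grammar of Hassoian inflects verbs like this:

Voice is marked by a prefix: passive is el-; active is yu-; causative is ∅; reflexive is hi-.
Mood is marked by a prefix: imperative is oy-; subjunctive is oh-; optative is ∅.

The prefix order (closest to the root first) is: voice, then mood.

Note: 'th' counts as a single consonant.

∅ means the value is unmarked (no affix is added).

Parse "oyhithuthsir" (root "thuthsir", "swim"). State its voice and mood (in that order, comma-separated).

reflexive, imperative

Segment: oy-hi-thuthsir.
voice: hi- → reflexive.
mood: oy- → imperative.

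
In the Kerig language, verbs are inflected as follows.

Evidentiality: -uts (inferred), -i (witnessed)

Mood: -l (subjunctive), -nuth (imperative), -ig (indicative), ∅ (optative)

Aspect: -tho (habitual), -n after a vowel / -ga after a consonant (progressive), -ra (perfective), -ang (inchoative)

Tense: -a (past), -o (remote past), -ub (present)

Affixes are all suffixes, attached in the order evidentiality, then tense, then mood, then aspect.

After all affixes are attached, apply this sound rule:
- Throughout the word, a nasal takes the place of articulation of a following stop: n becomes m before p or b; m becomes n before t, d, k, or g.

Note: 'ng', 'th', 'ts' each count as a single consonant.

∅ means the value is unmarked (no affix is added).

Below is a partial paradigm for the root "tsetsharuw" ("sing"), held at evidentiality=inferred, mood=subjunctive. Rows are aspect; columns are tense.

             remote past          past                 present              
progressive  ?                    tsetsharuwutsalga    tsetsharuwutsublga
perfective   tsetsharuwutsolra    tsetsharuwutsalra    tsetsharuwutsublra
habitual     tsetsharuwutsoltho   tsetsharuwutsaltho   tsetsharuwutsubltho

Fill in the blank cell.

tsetsharuwutsolga

Attach evidentiality inferred -uts → tsetsharuwuts.
Attach tense remote past -o → tsetsharuwutso.
Attach mood subjunctive -l → tsetsharuwutsol.
Attach aspect progressive -ga (after consonant 'l') → tsetsharuwutsolga.
Nasal assimilation: no change.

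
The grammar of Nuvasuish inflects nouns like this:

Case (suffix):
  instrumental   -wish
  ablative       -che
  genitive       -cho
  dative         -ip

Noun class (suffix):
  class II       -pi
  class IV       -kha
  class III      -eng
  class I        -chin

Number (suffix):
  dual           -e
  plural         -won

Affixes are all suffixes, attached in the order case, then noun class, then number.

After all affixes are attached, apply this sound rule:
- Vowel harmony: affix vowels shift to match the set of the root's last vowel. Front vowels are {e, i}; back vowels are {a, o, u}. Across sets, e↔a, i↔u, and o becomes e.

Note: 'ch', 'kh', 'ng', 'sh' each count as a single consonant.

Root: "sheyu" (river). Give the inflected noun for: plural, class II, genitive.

sheyuchopuwon

Attach case genitive -cho → sheyucho.
Attach noun class class II -pi → sheyuchopi.
Attach number plural -won → sheyuchopiwon.
Apply vowel harmony: sheyuchopiwon → sheyuchopuwon.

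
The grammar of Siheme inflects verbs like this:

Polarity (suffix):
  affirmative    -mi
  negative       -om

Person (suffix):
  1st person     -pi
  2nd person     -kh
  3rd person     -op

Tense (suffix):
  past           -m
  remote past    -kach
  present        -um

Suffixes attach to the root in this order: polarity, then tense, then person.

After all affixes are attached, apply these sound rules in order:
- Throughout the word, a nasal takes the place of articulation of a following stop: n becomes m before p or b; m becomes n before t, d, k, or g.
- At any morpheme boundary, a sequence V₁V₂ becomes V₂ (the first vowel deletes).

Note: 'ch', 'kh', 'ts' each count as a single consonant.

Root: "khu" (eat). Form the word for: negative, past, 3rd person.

Attach polarity negative -om → khuom.
Attach tense past -m → khuomm.
Attach person 3rd person -op → khuommop.
Nasal assimilation: no change.
Apply vowel deletion: khuommop → khommop.

khommop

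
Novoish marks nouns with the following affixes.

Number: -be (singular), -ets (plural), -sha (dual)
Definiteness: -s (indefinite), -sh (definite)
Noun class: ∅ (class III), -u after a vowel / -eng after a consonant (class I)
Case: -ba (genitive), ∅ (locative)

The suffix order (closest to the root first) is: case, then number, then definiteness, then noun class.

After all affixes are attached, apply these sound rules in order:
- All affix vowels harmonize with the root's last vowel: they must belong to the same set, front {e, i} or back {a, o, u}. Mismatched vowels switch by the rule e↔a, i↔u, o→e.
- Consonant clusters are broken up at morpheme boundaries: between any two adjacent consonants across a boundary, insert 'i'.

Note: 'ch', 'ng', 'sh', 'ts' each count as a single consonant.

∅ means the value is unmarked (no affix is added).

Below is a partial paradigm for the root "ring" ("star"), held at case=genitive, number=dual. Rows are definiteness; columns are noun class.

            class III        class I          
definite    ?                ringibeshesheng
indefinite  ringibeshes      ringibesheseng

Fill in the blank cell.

ringibeshesh

Attach case genitive -ba → ringba.
Attach number dual -sha → ringbasha.
Attach definiteness definite -sh → ringbashash.
noun class = class III: zero marking, form stays ringbashash.
Apply vowel harmony: ringbashash → ringbeshesh.
Apply epenthesis: ringbeshesh → ringibeshesh.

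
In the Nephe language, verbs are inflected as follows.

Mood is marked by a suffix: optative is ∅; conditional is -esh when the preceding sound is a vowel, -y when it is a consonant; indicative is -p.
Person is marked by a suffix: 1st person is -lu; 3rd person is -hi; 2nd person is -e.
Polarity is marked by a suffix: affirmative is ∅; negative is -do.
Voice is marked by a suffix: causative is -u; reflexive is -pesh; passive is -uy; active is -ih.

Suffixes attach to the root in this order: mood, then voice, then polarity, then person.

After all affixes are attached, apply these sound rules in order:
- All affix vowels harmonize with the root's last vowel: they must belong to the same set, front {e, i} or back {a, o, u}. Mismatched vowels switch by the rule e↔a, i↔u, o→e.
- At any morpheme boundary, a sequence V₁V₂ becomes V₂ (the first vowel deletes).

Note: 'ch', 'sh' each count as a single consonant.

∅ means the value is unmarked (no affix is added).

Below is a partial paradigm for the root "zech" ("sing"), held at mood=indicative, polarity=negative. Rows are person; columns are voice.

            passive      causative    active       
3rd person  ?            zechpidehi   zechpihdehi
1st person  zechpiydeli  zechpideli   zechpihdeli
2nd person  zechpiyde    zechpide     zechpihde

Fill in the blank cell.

zechpiydehi

Attach mood indicative -p → zechp.
Attach voice passive -uy → zechpuy.
Attach polarity negative -do → zechpuydo.
Attach person 3rd person -hi → zechpuydohi.
Apply vowel harmony: zechpuydohi → zechpiydehi.
Vowel deletion: no change.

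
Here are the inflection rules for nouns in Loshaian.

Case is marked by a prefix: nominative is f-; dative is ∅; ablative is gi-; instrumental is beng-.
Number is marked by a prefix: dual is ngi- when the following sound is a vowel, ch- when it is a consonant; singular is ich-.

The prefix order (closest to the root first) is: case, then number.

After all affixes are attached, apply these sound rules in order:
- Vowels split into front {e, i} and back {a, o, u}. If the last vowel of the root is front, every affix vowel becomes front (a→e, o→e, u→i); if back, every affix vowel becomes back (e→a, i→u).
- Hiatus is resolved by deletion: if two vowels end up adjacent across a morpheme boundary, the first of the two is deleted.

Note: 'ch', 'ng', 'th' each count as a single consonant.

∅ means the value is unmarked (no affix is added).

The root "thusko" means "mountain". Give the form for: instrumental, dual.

chbangthusko

Attach case instrumental beng- → bengthusko.
Attach number dual ch- (before consonant 'b') → chbengthusko.
Apply vowel harmony: chbengthusko → chbangthusko.
Vowel deletion: no change.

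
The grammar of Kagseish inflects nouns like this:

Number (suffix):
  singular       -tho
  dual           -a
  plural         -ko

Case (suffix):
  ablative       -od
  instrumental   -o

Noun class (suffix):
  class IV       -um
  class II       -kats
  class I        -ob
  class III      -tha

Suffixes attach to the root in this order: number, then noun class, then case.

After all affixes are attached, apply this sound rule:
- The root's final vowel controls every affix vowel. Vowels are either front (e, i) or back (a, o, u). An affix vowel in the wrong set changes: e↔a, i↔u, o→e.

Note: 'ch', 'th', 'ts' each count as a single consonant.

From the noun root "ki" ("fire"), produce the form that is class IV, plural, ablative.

Attach number plural -ko → kiko.
Attach noun class class IV -um → kikoum.
Attach case ablative -od → kikoumod.
Apply vowel harmony: kikoumod → kikeimed.

kikeimed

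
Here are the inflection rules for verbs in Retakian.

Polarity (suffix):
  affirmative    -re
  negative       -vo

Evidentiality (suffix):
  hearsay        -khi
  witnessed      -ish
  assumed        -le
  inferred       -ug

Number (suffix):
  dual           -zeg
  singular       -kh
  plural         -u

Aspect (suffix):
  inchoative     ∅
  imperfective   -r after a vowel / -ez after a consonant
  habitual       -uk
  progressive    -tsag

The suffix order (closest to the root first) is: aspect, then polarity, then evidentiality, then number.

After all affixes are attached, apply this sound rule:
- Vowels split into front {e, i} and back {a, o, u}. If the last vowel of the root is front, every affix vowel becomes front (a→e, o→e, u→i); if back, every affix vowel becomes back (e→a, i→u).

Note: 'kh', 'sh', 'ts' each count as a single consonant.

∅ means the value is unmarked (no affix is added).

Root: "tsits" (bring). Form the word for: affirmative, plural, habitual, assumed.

tsitsikrelei

Attach aspect habitual -uk → tsitsuk.
Attach polarity affirmative -re → tsitsukre.
Attach evidentiality assumed -le → tsitsukrele.
Attach number plural -u → tsitsukreleu.
Apply vowel harmony: tsitsukreleu → tsitsikrelei.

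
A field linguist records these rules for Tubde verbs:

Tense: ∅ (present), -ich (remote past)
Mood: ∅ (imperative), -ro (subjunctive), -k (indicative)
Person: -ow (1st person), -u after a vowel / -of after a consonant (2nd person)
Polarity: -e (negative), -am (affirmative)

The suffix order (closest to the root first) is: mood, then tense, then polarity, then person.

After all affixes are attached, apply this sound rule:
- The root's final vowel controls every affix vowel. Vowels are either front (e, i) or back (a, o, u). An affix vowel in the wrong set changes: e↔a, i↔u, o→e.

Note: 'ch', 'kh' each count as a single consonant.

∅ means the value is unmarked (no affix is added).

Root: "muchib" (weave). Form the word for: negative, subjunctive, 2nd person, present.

muchibreei

Attach mood subjunctive -ro → muchibro.
tense = present: zero marking, form stays muchibro.
Attach polarity negative -e → muchibroe.
Attach person 2nd person -u (after vowel 'e') → muchibroeu.
Apply vowel harmony: muchibroeu → muchibreei.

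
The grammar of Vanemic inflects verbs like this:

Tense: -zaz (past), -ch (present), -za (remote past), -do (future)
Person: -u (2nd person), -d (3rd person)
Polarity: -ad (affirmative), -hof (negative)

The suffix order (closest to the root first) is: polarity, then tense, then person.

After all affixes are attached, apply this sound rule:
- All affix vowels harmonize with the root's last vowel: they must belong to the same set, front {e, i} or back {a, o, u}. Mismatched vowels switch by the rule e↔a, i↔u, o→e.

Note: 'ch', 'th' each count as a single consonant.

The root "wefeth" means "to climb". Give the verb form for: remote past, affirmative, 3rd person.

Attach polarity affirmative -ad → wefethad.
Attach tense remote past -za → wefethadza.
Attach person 3rd person -d → wefethadzad.
Apply vowel harmony: wefethadzad → wefethedzed.

wefethedzed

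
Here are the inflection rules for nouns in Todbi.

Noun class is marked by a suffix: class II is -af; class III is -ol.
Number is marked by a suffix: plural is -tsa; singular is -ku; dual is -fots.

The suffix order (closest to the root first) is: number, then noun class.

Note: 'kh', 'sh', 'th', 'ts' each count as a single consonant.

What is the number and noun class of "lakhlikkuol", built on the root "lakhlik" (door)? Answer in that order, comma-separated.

Segment: lakhlik-ku-ol.
number: -ku → singular.
noun class: -ol → class III.

singular, class III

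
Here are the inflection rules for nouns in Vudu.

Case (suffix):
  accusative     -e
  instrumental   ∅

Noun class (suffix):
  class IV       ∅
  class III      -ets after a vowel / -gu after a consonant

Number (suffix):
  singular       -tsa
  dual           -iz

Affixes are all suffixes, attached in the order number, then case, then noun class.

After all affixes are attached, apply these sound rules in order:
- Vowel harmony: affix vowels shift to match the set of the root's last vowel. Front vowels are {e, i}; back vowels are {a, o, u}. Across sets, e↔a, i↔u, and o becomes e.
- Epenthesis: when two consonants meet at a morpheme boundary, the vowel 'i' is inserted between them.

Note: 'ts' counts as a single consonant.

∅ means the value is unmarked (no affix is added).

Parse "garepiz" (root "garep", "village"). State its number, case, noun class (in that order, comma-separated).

Segment: garep-iz.
number: -iz → dual.
case: ∅ → instrumental.
noun class: ∅ → class IV.

dual, instrumental, class IV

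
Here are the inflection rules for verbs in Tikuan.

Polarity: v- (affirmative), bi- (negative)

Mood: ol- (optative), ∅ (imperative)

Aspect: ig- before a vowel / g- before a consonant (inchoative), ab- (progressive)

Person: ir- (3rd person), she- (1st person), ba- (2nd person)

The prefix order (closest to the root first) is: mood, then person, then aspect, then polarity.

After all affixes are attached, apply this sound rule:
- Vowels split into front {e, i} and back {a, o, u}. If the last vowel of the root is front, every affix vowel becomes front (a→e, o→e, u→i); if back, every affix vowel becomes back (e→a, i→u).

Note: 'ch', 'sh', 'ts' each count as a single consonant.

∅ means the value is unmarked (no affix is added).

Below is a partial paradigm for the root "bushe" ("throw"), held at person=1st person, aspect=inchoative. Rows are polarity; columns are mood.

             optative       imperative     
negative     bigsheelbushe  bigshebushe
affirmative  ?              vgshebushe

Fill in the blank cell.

Attach mood optative ol- → olbushe.
Attach person 1st person she- → sheolbushe.
Attach aspect inchoative g- (before consonant 'sh') → gsheolbushe.
Attach polarity affirmative v- → vgsheolbushe.
Apply vowel harmony: vgsheolbushe → vgsheelbushe.

vgsheelbushe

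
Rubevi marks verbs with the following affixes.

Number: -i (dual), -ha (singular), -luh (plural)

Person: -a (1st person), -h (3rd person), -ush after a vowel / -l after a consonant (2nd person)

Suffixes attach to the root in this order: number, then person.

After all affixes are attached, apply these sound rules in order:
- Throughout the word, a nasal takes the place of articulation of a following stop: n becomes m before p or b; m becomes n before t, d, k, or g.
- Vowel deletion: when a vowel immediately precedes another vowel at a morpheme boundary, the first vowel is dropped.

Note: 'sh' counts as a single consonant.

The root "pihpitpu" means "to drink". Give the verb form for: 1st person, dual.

Attach number dual -i → pihpitpui.
Attach person 1st person -a → pihpitpuia.
Nasal assimilation: no change.
Apply vowel deletion: pihpitpuia → pihpitpa.

pihpitpa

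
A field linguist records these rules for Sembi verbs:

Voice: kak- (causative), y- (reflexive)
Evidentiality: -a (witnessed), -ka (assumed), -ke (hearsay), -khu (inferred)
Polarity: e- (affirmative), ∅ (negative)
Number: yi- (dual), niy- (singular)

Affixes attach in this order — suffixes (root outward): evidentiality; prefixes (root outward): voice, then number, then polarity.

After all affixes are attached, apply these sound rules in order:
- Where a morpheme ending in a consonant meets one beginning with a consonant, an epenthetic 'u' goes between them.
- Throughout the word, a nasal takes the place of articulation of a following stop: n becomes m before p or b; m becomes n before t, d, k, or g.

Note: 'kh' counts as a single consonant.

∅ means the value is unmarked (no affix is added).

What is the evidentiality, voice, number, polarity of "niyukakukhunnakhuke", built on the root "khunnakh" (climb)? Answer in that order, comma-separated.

Segment: niy-kak-khunnakh-ke.
evidentiality: -ke → hearsay.
voice: kak- → causative.
number: niy- → singular.
polarity: ∅ → negative.

hearsay, causative, singular, negative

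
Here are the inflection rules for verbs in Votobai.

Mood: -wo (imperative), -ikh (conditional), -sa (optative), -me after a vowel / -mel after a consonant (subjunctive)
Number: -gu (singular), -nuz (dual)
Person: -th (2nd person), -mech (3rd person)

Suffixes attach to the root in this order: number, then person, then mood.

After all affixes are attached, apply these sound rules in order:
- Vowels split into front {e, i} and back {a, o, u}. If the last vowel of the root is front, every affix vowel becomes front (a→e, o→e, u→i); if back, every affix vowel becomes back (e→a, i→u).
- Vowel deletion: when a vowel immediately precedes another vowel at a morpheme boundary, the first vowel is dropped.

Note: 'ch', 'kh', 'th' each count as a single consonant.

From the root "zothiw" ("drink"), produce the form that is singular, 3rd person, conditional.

zothiwgimechikh

Attach number singular -gu → zothiwgu.
Attach person 3rd person -mech → zothiwgumech.
Attach mood conditional -ikh → zothiwgumechikh.
Apply vowel harmony: zothiwgumechikh → zothiwgimechikh.
Vowel deletion: no change.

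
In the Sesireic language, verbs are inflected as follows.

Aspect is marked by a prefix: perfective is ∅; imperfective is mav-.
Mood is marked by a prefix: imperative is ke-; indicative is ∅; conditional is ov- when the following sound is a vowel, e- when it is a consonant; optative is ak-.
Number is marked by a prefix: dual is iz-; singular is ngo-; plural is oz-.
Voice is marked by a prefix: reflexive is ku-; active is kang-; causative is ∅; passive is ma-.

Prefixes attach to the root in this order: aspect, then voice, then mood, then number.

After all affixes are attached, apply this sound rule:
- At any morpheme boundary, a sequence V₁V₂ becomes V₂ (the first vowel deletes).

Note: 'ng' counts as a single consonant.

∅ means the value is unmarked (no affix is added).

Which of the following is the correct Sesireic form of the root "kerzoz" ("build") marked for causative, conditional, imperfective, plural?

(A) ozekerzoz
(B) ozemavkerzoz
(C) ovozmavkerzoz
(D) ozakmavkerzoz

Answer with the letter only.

B

Attach aspect imperfective mav- → mavkerzoz.
voice = causative: zero marking, form stays mavkerzoz.
Attach mood conditional e- (before consonant 'm') → emavkerzoz.
Attach number plural oz- → ozemavkerzoz.
Vowel deletion: no change.
So the correct form is ozemavkerzoz, option (B).
(C) ovozmavkerzoz is wrong: it has the affixes in the wrong order.
(A) ozekerzoz is wrong: it uses perfective instead of imperfective for aspect.
(D) ozakmavkerzoz is wrong: it uses optative instead of conditional for mood.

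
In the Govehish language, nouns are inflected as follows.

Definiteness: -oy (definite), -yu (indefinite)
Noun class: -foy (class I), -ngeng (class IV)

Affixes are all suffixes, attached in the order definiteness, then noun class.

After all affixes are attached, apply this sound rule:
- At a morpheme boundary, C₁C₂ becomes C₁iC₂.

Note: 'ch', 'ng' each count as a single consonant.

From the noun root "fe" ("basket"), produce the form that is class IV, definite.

feoyingeng

Attach definiteness definite -oy → feoy.
Attach noun class class IV -ngeng → feoyngeng.
Apply epenthesis: feoyngeng → feoyingeng.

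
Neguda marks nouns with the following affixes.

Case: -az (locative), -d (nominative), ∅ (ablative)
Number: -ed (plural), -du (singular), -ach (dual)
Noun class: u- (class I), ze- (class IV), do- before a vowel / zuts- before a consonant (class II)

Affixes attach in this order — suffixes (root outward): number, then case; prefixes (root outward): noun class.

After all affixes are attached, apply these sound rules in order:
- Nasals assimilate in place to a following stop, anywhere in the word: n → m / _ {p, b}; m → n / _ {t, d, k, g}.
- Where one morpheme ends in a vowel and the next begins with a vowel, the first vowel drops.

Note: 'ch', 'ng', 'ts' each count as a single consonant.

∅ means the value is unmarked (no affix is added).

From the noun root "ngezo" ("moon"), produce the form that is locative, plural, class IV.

Attach number plural -ed → ngezoed.
Attach noun class class IV ze- → zengezoed.
Attach case locative -az → zengezoedaz.
Nasal assimilation: no change.
Apply vowel deletion: zengezoedaz → zengezedaz.

zengezedaz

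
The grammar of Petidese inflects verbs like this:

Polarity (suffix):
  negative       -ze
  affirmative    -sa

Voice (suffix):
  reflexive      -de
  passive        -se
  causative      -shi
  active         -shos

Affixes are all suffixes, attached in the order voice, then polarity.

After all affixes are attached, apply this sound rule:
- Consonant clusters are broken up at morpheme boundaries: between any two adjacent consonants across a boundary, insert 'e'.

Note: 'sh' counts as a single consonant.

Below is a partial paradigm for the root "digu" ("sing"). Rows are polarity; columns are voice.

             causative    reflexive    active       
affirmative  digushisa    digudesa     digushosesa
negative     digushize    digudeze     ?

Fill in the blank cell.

digushoseze

Attach voice active -shos → digushos.
Attach polarity negative -ze → digushosze.
Apply epenthesis: digushosze → digushoseze.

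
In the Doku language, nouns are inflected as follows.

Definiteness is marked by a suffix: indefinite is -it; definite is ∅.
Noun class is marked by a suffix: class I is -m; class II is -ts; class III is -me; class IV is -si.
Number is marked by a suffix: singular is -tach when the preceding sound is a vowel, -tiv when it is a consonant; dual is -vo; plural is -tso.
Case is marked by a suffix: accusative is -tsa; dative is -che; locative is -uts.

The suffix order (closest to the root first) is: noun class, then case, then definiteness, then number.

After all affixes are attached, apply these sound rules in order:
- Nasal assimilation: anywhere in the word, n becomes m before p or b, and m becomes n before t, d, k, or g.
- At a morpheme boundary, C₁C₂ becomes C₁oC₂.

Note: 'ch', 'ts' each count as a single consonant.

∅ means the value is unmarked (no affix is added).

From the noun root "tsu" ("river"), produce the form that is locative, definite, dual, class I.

Attach noun class class I -m → tsum.
Attach case locative -uts → tsumuts.
definiteness = definite: zero marking, form stays tsumuts.
Attach number dual -vo → tsumutsvo.
Nasal assimilation: no change.
Apply epenthesis: tsumutsvo → tsumutsovo.

tsumutsovo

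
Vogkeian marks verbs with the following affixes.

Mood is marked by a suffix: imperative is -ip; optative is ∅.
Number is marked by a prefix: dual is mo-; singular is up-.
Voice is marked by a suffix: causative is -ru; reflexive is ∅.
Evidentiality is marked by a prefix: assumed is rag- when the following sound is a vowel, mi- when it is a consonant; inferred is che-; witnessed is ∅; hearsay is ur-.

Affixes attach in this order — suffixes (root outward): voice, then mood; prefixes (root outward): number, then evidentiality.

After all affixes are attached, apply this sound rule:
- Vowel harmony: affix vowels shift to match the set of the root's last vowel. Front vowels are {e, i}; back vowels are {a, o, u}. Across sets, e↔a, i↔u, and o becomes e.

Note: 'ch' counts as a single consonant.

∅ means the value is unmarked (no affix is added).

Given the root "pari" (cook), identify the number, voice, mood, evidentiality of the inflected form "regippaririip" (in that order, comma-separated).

singular, causative, imperative, assumed

Segment: rag-up-pari-ru-ip.
number: up- → singular.
voice: -ru → causative.
mood: -ip → imperative.
evidentiality: rag/mi- → assumed.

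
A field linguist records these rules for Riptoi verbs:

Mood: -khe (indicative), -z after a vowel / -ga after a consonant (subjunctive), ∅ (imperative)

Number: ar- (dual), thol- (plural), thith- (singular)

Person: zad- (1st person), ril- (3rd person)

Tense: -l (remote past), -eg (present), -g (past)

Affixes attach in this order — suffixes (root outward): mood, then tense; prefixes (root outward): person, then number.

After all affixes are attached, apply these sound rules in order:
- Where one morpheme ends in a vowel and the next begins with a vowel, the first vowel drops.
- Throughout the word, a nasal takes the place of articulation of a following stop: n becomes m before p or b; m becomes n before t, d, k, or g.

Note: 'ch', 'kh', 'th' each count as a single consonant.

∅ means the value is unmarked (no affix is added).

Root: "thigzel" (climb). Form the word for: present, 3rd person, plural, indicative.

tholrilthigzelkheg

Attach mood indicative -khe → thigzelkhe.
Attach tense present -eg → thigzelkheeg.
Attach person 3rd person ril- → rilthigzelkheeg.
Attach number plural thol- → tholrilthigzelkheeg.
Apply vowel deletion: tholrilthigzelkheeg → tholrilthigzelkheg.
Nasal assimilation: no change.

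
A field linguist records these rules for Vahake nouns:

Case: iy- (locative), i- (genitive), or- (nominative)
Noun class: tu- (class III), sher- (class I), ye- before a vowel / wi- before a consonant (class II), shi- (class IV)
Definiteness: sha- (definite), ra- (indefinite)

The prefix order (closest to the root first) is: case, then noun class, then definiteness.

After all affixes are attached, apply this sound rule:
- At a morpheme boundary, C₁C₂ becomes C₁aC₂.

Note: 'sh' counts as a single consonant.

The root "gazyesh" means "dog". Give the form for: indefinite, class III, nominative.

Attach case nominative or- → orgazyesh.
Attach noun class class III tu- → tuorgazyesh.
Attach definiteness indefinite ra- → ratuorgazyesh.
Apply epenthesis: ratuorgazyesh → ratuoragazyesh.

ratuoragazyesh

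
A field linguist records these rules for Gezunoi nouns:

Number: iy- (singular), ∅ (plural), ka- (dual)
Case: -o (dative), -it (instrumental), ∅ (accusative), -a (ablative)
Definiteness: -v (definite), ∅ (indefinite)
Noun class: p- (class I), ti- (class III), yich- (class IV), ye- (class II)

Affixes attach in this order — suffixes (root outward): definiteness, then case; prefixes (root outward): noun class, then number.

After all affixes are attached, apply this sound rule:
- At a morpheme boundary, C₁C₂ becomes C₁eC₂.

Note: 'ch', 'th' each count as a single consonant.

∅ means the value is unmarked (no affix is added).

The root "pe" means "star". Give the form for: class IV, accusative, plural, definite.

Attach definiteness definite -v → pev.
Attach noun class class IV yich- → yichpev.
number = plural: zero marking, form stays yichpev.
case = accusative: zero marking, form stays yichpev.
Apply epenthesis: yichpev → yichepev.

yichepev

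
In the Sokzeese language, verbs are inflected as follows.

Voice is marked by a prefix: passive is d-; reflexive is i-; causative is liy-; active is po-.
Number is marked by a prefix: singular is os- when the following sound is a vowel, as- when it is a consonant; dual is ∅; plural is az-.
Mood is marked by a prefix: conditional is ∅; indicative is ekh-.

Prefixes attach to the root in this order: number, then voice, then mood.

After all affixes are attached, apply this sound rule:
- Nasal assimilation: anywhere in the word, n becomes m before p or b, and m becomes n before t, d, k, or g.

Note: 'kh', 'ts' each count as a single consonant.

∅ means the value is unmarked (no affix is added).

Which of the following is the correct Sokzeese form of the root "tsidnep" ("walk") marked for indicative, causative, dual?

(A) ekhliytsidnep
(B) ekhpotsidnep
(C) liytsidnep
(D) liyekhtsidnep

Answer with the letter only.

A

number = dual: zero marking, form stays tsidnep.
Attach voice causative liy- → liytsidnep.
Attach mood indicative ekh- → ekhliytsidnep.
Nasal assimilation: no change.
So the correct form is ekhliytsidnep, option (A).
(D) liyekhtsidnep is wrong: it has the affixes in the wrong order.
(B) ekhpotsidnep is wrong: it uses active instead of causative for voice.
(C) liytsidnep is wrong: it uses conditional instead of indicative for mood.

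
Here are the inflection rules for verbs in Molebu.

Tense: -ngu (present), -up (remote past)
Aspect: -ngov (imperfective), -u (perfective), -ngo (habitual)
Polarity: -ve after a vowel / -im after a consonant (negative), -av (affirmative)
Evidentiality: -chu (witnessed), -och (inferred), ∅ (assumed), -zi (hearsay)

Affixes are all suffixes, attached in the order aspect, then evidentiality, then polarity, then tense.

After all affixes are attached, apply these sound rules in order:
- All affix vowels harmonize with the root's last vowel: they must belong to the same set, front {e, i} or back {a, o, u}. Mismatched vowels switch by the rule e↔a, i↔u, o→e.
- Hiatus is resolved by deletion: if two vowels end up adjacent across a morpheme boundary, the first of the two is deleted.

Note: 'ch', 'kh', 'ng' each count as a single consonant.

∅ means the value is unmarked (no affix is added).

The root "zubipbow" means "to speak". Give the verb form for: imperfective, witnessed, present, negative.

Attach aspect imperfective -ngov → zubipbowngov.
Attach evidentiality witnessed -chu → zubipbowngovchu.
Attach polarity negative -ve (after vowel 'u') → zubipbowngovchuve.
Attach tense present -ngu → zubipbowngovchuvengu.
Apply vowel harmony: zubipbowngovchuvengu → zubipbowngovchuvangu.
Vowel deletion: no change.

zubipbowngovchuvangu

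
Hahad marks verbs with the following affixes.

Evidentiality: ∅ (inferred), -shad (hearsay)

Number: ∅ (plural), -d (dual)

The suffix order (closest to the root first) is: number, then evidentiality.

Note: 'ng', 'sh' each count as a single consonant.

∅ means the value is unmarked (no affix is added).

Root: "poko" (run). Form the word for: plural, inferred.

poko

number = plural: zero marking, form stays poko.
evidentiality = inferred: zero marking, form stays poko.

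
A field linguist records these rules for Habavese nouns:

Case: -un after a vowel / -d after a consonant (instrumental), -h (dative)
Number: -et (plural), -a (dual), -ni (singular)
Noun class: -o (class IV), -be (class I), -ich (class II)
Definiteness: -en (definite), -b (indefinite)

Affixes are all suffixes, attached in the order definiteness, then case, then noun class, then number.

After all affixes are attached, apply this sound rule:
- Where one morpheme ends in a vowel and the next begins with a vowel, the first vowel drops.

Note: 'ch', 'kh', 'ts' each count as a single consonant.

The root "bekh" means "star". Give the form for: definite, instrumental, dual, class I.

Attach definiteness definite -en → bekhen.
Attach case instrumental -d (after consonant 'n') → bekhend.
Attach noun class class I -be → bekhendbe.
Attach number dual -a → bekhendbea.
Apply vowel deletion: bekhendbea → bekhendba.

bekhendba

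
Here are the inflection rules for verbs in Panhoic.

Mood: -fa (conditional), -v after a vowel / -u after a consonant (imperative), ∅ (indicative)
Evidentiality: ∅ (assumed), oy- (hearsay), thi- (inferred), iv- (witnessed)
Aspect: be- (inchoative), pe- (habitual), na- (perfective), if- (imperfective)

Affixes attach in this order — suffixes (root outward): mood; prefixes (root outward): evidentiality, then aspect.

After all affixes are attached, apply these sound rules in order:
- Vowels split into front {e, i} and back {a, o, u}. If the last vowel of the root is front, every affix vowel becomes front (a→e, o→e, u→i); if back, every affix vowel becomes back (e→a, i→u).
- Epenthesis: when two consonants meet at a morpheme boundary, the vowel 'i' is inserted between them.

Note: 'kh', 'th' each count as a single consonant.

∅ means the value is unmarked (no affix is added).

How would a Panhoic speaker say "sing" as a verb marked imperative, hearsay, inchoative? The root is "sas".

baoyisasu

Attach evidentiality hearsay oy- → oysas.
Attach mood imperative -u (after consonant 's') → oysasu.
Attach aspect inchoative be- → beoysasu.
Apply vowel harmony: beoysasu → baoysasu.
Apply epenthesis: baoysasu → baoyisasu.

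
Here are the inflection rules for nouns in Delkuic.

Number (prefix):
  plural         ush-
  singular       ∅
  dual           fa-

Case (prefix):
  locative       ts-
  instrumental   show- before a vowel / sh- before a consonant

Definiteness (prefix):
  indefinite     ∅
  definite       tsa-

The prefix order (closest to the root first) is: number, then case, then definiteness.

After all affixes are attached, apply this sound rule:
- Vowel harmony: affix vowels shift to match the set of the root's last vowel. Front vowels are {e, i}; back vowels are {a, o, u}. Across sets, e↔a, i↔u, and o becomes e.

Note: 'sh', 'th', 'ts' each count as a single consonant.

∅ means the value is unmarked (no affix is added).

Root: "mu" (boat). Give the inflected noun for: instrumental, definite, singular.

tsashmu

number = singular: zero marking, form stays mu.
Attach case instrumental sh- (before consonant 'm') → shmu.
Attach definiteness definite tsa- → tsashmu.
Vowel harmony: no change.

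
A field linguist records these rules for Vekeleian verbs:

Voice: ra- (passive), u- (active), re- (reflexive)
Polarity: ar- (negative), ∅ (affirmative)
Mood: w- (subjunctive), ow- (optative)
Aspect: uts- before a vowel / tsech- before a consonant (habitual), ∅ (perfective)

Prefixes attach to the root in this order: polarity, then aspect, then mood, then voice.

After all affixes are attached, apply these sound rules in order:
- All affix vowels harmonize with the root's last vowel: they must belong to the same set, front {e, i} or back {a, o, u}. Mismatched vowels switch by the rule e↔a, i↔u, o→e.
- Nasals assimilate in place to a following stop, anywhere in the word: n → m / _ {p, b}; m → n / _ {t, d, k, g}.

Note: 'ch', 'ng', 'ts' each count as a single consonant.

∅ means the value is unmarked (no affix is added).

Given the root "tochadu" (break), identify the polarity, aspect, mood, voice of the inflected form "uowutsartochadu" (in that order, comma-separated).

negative, habitual, optative, active

Segment: u-ow-uts-ar-tochadu.
polarity: ar- → negative.
aspect: uts/tsech- → habitual.
mood: ow- → optative.
voice: u- → active.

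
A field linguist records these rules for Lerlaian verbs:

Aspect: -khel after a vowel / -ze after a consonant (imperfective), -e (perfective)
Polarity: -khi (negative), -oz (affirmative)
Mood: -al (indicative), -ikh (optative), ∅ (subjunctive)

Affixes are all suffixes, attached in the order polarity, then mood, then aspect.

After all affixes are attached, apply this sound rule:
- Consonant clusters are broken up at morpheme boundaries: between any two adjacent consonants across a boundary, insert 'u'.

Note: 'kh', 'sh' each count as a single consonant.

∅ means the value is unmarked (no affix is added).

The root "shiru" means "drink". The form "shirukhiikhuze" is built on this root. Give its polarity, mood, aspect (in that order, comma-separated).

Segment: shiru-khi-ikh-ze.
polarity: -khi → negative.
mood: -ikh → optative.
aspect: -khel/ze → imperfective.

negative, optative, imperfective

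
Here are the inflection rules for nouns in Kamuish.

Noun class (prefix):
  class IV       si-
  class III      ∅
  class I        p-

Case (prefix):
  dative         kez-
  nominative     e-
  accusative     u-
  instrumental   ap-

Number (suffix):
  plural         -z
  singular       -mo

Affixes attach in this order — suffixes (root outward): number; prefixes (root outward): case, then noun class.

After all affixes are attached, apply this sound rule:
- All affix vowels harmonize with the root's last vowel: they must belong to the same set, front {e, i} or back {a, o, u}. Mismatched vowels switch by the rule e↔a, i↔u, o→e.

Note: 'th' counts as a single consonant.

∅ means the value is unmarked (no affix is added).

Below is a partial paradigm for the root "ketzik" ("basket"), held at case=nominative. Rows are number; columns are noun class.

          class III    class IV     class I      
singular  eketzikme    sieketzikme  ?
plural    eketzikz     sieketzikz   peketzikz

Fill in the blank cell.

Attach case nominative e- → eketzik.
Attach noun class class I p- → peketzik.
Attach number singular -mo → peketzikmo.
Apply vowel harmony: peketzikmo → peketzikme.

peketzikme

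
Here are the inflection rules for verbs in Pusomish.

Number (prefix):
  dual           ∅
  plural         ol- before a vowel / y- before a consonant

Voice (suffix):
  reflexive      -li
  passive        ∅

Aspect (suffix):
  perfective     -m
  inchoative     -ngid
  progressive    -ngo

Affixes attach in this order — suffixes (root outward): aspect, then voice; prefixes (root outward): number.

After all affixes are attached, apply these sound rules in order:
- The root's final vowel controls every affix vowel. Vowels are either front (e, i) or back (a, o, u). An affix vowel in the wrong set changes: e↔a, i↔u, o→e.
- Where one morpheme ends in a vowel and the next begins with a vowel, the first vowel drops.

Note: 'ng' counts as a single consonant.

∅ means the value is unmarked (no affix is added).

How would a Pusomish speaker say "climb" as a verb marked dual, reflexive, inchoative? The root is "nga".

Attach aspect inchoative -ngid → ngangid.
Attach voice reflexive -li → ngangidli.
number = dual: zero marking, form stays ngangidli.
Apply vowel harmony: ngangidli → ngangudlu.
Vowel deletion: no change.

ngangudlu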